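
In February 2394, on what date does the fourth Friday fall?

February 25, 2394

February 1, 2394 is a Tuesday.
The first Friday is therefore February 4 (3 days later).
The fourth Friday is 4 + 3×7 = February 25.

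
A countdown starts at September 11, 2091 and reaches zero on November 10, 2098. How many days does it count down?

Sep 11, 2091 → Sep 11, 2092: 366 days (Feb 29, 2092 is in that span).
Sep 11, 2092 → Sep 11, 2093: 365 days.
Sep 11, 2093 → Sep 11, 2094: 365 days.
Sep 11, 2094 → Sep 11, 2095: 365 days.
Sep 11, 2095 → Sep 11, 2096: 366 days (Feb 29, 2096 is in that span).
Sep 11, 2096 → Sep 11, 2097: 365 days.
Sep 11, 2097 → Sep 11, 2098: 365 days.
Sep 11, 2098 → Oct 11, 2098: 30 days (September has 30).
Oct 11, 2098 → Nov 10, 2098: 30 days.
Total: 2617 days.

2617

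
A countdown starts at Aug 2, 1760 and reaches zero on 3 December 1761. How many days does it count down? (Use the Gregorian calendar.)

Aug 2, 1760 → Aug 2, 1761: 365 days.
Aug 2, 1761 → Sep 2, 1761: 31 days (August has 31).
Sep 2, 1761 → Oct 2, 1761: 30 days (September has 30).
Oct 2, 1761 → Nov 2, 1761: 31 days (October has 31).
Nov 2, 1761 → Dec 2, 1761: 30 days (November has 30).
Dec 2, 1761 → Dec 3, 1761: 1 days.
Total: 488 days.

488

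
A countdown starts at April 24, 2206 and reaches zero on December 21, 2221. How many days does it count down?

Apr 24, 2206 → Apr 24, 2207: 365 days.
Apr 24, 2207 → Apr 24, 2208: 366 days (Feb 29, 2208 is in that span).
Apr 24, 2208 → Apr 24, 2209: 365 days.
Apr 24, 2209 → Apr 24, 2210: 365 days.
Apr 24, 2210 → Apr 24, 2211: 365 days.
Apr 24, 2211 → Apr 24, 2212: 366 days (Feb 29, 2212 is in that span).
Apr 24, 2212 → Apr 24, 2213: 365 days.
Apr 24, 2213 → Apr 24, 2214: 365 days.
Apr 24, 2214 → Apr 24, 2215: 365 days.
Apr 24, 2215 → Apr 24, 2216: 366 days (Feb 29, 2216 is in that span).
Apr 24, 2216 → Apr 24, 2217: 365 days.
Apr 24, 2217 → Apr 24, 2218: 365 days.
Apr 24, 2218 → Apr 24, 2219: 365 days.
Apr 24, 2219 → Apr 24, 2220: 366 days (Feb 29, 2220 is in that span).
Apr 24, 2220 → Apr 24, 2221: 365 days.
Apr 24, 2221 → May 24, 2221: 30 days (April has 30).
May 24, 2221 → Jun 24, 2221: 31 days (May has 31).
Jun 24, 2221 → Jul 24, 2221: 30 days (June has 30).
Jul 24, 2221 → Aug 24, 2221: 31 days (July has 31).
Aug 24, 2221 → Sep 24, 2221: 31 days (August has 31).
Sep 24, 2221 → Oct 24, 2221: 30 days (September has 30).
Oct 24, 2221 → Nov 24, 2221: 31 days (October has 31).
Nov 24, 2221 → Dec 21, 2221: 27 days.
Total: 5720 days.

5720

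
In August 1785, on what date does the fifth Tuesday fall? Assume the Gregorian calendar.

August 1, 1785 is a Monday.
The first Tuesday is therefore August 2 (1 days later).
The fifth Tuesday is 2 + 4×7 = August 30.

August 30, 1785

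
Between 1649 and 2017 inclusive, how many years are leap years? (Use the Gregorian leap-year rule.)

89

Multiples of 4 in [1649,2017]: 92.
Of those, multiples of 100: 4 (not leap unless ÷400).
Multiples of 400: 1.
Leap years = 92 − 4 + 1 = 89.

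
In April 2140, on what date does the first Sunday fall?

April 3, 2140

April 1, 2140 is a Friday.
The first Sunday is therefore April 3 (2 days later).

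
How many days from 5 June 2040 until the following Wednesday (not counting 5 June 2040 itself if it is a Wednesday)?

1

Jun 5, 2040 is a Tuesday.
From Tuesday to the next Wednesday is 1 day.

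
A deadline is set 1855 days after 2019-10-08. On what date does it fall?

November 5, 2024

+366 (one year; includes Feb 29, 2020) → Oct 8, 2020 (1489 left).
+365 (one year) → Oct 8, 2021 (1124 left).
+365 (one year) → Oct 8, 2022 (759 left).
+365 (one year) → Oct 8, 2023 (394 left).
Oct has 31 days: +24 → Nov 1, 2023 (370 left).
Nov has 30 days: +30 → Dec 1, 2023 (340 left).
Dec has 31 days: +31 → Jan 1, 2024 (309 left).
Jan has 31 days: +31 → Feb 1, 2024 (278 left).
Feb has 29 days: +29 → Mar 1, 2024 (249 left).
Mar has 31 days: +31 → Apr 1, 2024 (218 left).
Apr has 30 days: +30 → May 1, 2024 (188 left).
May has 31 days: +31 → Jun 1, 2024 (157 left).
Jun has 30 days: +30 → Jul 1, 2024 (127 left).
Jul has 31 days: +31 → Aug 1, 2024 (96 left).
Aug has 31 days: +31 → Sep 1, 2024 (65 left).
Sep has 30 days: +30 → Oct 1, 2024 (35 left).
Oct has 31 days: +31 → Nov 1, 2024 (4 left).
+4 → Nov 5, 2024.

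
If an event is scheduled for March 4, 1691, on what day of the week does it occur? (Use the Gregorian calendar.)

Doomsday rule: the anchor day for the 1600s is Tuesday. For year 91: 91÷12 = 7 r 7, and 7÷4 = 1, so 7+7+1 = 15.
Tuesday + 15 ≡ Wednesday — that's 1691's doomsday.
In March the doomsday date is Mar 14.
Mar 4 is 10 days before Mar 14; 10 mod 7 = 3, so Wednesday − 3 = Sunday.

Sunday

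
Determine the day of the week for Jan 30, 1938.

Sunday

Doomsday rule: the anchor day for the 1900s is Wednesday. For year 38: 38÷12 = 3 r 2, and 2÷4 = 0, so 3+2+0 = 5.
Wednesday + 5 ≡ Monday — that's 1938's doomsday.
In January the doomsday date is Jan 3 (1938 is not a leap year).
Jan 30 is 27 days after Jan 3; 27 mod 7 = 6, so Monday + 6 = Sunday.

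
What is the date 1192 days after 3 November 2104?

+365 (one year) → Nov 3, 2105 (827 left).
+365 (one year) → Nov 3, 2106 (462 left).
+365 (one year) → Nov 3, 2107 (97 left).
Nov has 30 days: +28 → Dec 1, 2107 (69 left).
Dec has 31 days: +31 → Jan 1, 2108 (38 left).
Jan has 31 days: +31 → Feb 1, 2108 (7 left).
+7 → Feb 8, 2108.

February 8, 2108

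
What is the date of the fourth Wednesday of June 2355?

June 1, 2355 is a Wednesday.
The first Wednesday is therefore June 1 (same day).
The fourth Wednesday is 1 + 3×7 = June 22.

June 22, 2355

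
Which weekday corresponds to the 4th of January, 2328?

Doomsday rule: the anchor day for the 2300s is Wednesday. For year 28: 28÷12 = 2 r 4, and 4÷4 = 1, so 2+4+1 = 7.
Wednesday + 7 ≡ Wednesday — that's 2328's doomsday.
In January the doomsday date is Jan 4 (2328 is a leap year (divisible by 4)).
Jan 4 is the doomsday itself: Wednesday.

Wednesday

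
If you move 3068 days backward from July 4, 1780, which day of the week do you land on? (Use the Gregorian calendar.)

Sunday

First find the weekday of Jul 4, 1780. Doomsday rule: the anchor day for the 1700s is Sunday. For year 80: 80÷12 = 6 r 8, and 8÷4 = 2, so 6+8+2 = 16.
Sunday + 16 ≡ Tuesday — that's 1780's doomsday.
In July the doomsday date is Jul 11.
Jul 4 is 7 days before Jul 11; 7 mod 7 = 0, so Tuesday − 0 = Tuesday.
3068 mod 7 = 2, so 3068 days before a Tuesday is Tuesday − 2 = Sunday.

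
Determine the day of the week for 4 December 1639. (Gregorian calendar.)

Sunday

Doomsday rule: the anchor day for the 1600s is Tuesday. For year 39: 39÷12 = 3 r 3, and 3÷4 = 0, so 3+3+0 = 6.
Tuesday + 6 ≡ Monday — that's 1639's doomsday.
In December the doomsday date is Dec 12.
Dec 4 is 8 days before Dec 12; 8 mod 7 = 1, so Monday − 1 = Sunday.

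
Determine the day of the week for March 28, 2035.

Wednesday

Doomsday rule: the anchor day for the 2000s is Tuesday. For year 35: 35÷12 = 2 r 11, and 11÷4 = 2, so 2+11+2 = 15.
Tuesday + 15 ≡ Wednesday — that's 2035's doomsday.
In March the doomsday date is Mar 14.
Mar 28 is 14 days after Mar 14; 14 mod 7 = 0, so Wednesday + 0 = Wednesday.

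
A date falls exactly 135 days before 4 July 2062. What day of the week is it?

Sunday

First find the weekday of Jul 4, 2062. Doomsday rule: the anchor day for the 2000s is Tuesday. For year 62: 62÷12 = 5 r 2, and 2÷4 = 0, so 5+2+0 = 7.
Tuesday + 7 ≡ Tuesday — that's 2062's doomsday.
In July the doomsday date is Jul 11.
Jul 4 is 7 days before Jul 11; 7 mod 7 = 0, so Tuesday − 0 = Tuesday.
135 mod 7 = 2, so 135 days before a Tuesday is Tuesday − 2 = Sunday.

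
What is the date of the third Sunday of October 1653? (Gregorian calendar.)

October 19, 1653

October 1, 1653 is a Wednesday.
The first Sunday is therefore October 5 (4 days later).
The third Sunday is 5 + 2×7 = October 19.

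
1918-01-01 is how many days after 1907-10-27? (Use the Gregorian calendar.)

Oct 27, 1907 → Oct 27, 1908: 366 days (Feb 29, 1908 is in that span).
Oct 27, 1908 → Oct 27, 1909: 365 days.
Oct 27, 1909 → Oct 27, 1910: 365 days.
Oct 27, 1910 → Oct 27, 1911: 365 days.
Oct 27, 1911 → Oct 27, 1912: 366 days (Feb 29, 1912 is in that span).
Oct 27, 1912 → Oct 27, 1913: 365 days.
Oct 27, 1913 → Oct 27, 1914: 365 days.
Oct 27, 1914 → Oct 27, 1915: 365 days.
Oct 27, 1915 → Oct 27, 1916: 366 days (Feb 29, 1916 is in that span).
Oct 27, 1916 → Oct 27, 1917: 365 days.
Oct 27, 1917 → Nov 27, 1917: 31 days (October has 31).
Nov 27, 1917 → Dec 27, 1917: 30 days (November has 30).
Dec 27, 1917 → Jan 1, 1918: 5 days.
Total: 3719 days.

3719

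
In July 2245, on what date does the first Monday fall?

July 1, 2245 is a Tuesday.
The first Monday is therefore July 7 (6 days later).

July 7, 2245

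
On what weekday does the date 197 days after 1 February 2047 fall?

Saturday

Feb 1, 2047 is a Friday.
197 mod 7 = 1, so 197 days after a Friday is Friday + 1 = Saturday.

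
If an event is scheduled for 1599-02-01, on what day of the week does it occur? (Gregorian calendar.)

Monday

Doomsday rule: the anchor day for the 1500s is Wednesday. For year 99: 99÷12 = 8 r 3, and 3÷4 = 0, so 8+3+0 = 11.
Wednesday + 11 ≡ Sunday — that's 1599's doomsday.
In February the doomsday date is Feb 28 (1599 is not a leap year).
Feb 1 is 27 days before Feb 28; 27 mod 7 = 6, so Sunday − 6 = Monday.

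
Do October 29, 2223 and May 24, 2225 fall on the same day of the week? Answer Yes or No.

From Oct 29, 2223 to May 24, 2225 is 573 days.
573 mod 7 = 6, so they are different weekdays.
(Oct 29, 2223 is a Wednesday; May 24, 2225 is a Tuesday.)

No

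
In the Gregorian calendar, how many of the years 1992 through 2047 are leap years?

Multiples of 4 in [1992,2047]: 14.
Of those, multiples of 100: 1 (not leap unless ÷400).
Multiples of 400: 1.
Leap years = 14 − 1 + 1 = 14.

14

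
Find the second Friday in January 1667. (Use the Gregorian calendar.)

January 14, 1667

January 1, 1667 is a Saturday.
The first Friday is therefore January 7 (6 days later).
The second Friday is 7 + 1×7 = January 14.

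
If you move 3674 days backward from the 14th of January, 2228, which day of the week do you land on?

Tuesday

Jan 14, 2228 is a Monday.
3674 mod 7 = 6, so 3674 days before a Monday is Monday − 6 = Tuesday.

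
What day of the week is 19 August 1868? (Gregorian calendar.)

Doomsday rule: the anchor day for the 1800s is Friday. For year 68: 68÷12 = 5 r 8, and 8÷4 = 2, so 5+8+2 = 15.
Friday + 15 ≡ Saturday — that's 1868's doomsday.
In August the doomsday date is Aug 8.
Aug 19 is 11 days after Aug 8; 11 mod 7 = 4, so Saturday + 4 = Wednesday.

Wednesday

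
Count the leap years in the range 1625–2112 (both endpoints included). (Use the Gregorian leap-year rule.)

Multiples of 4 in [1625,2112]: 122.
Of those, multiples of 100: 5 (not leap unless ÷400).
Multiples of 400: 1.
Leap years = 122 − 5 + 1 = 118.

118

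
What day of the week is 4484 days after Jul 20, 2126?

Wednesday

First find the weekday of Jul 20, 2126. Doomsday rule: the anchor day for the 2100s is Sunday. For year 26: 26÷12 = 2 r 2, and 2÷4 = 0, so 2+2+0 = 4.
Sunday + 4 ≡ Thursday — that's 2126's doomsday.
In July the doomsday date is Jul 11.
Jul 20 is 9 days after Jul 11; 9 mod 7 = 2, so Thursday + 2 = Saturday.
4484 mod 7 = 4, so 4484 days after a Saturday is Saturday + 4 = Wednesday.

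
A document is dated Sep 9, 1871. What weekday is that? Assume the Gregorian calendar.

Saturday

Doomsday rule: the anchor day for the 1800s is Friday. For year 71: 71÷12 = 5 r 11, and 11÷4 = 2, so 5+11+2 = 18.
Friday + 18 ≡ Tuesday — that's 1871's doomsday.
In September the doomsday date is Sep 5.
Sep 9 is 4 days after Sep 5; 4 mod 7 = 4, so Tuesday + 4 = Saturday.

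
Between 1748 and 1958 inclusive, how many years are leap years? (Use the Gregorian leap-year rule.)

Multiples of 4 in [1748,1958]: 53.
Of those, multiples of 100: 2 (not leap unless ÷400).
Multiples of 400: 0.
Leap years = 53 − 2 + 0 = 51.

51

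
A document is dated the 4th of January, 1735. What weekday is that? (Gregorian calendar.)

Doomsday rule: the anchor day for the 1700s is Sunday. For year 35: 35÷12 = 2 r 11, and 11÷4 = 2, so 2+11+2 = 15.
Sunday + 15 ≡ Monday — that's 1735's doomsday.
In January the doomsday date is Jan 3 (1735 is not a leap year).
Jan 4 is 1 day after Jan 3; 1 mod 7 = 1, so Monday + 1 = Tuesday.

Tuesday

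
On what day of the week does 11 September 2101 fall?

January 1, 2101 is a Saturday.
Jan 1, 2101 → Feb 1, 2101: 31 days (January has 31).
Feb 1, 2101 → Mar 1, 2101: 28 days (February has 28).
Mar 1, 2101 → Apr 1, 2101: 31 days (March has 31).
Apr 1, 2101 → May 1, 2101: 30 days (April has 30).
May 1, 2101 → Jun 1, 2101: 31 days (May has 31).
Jun 1, 2101 → Jul 1, 2101: 30 days (June has 30).
Jul 1, 2101 → Aug 1, 2101: 31 days (July has 31).
Aug 1, 2101 → Sep 1, 2101: 31 days (August has 31).
Sep 1, 2101 → Sep 11, 2101: 10 days.
Total: 253 days.
253 mod 7 = 1, so Saturday + 1 = Sunday.

Sunday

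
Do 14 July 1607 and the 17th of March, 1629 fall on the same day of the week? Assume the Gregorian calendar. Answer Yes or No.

Yes

From Jul 14, 1607 to Mar 17, 1629 is 7917 days.
7917 mod 7 = 0, so they are the same weekday.
(Jul 14, 1607 is a Saturday; Mar 17, 1629 is a Saturday.)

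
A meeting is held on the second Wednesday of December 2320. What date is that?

December 8, 2320

December 1, 2320 is a Wednesday.
The first Wednesday is therefore December 1 (same day).
The second Wednesday is 1 + 1×7 = December 8.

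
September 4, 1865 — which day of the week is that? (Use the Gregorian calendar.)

Monday

January 1, 1865 is a Sunday.
Jan 1, 1865 → Feb 1, 1865: 31 days (January has 31).
Feb 1, 1865 → Mar 1, 1865: 28 days (February has 28).
Mar 1, 1865 → Apr 1, 1865: 31 days (March has 31).
Apr 1, 1865 → May 1, 1865: 30 days (April has 30).
May 1, 1865 → Jun 1, 1865: 31 days (May has 31).
Jun 1, 1865 → Jul 1, 1865: 30 days (June has 30).
Jul 1, 1865 → Aug 1, 1865: 31 days (July has 31).
Aug 1, 1865 → Sep 1, 1865: 31 days (August has 31).
Sep 1, 1865 → Sep 4, 1865: 3 days.
Total: 246 days.
246 mod 7 = 1, so Sunday + 1 = Monday.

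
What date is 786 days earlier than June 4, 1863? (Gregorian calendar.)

April 9, 1861

−365 (one year) → Jun 4, 1862 (421 left).
−365 (one year) → Jun 4, 1861 (56 left).
−4 → May 31, 1861 (end of May, 31 days; 52 left).
−31 → Apr 30, 1861 (end of Apr, 30 days; 21 left).
−21 → Apr 9, 1861.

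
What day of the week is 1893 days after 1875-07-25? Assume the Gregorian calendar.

Jul 25, 1875 is a Sunday.
1893 mod 7 = 3, so 1893 days after a Sunday is Sunday + 3 = Wednesday.

Wednesday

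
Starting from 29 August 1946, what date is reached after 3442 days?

January 31, 1956

+365 (one year) → Aug 29, 1947 (3077 left).
+366 (one year; includes Feb 29, 1948) → Aug 29, 1948 (2711 left).
+365 (one year) → Aug 29, 1949 (2346 left).
+365 (one year) → Aug 29, 1950 (1981 left).
+365 (one year) → Aug 29, 1951 (1616 left).
+366 (one year; includes Feb 29, 1952) → Aug 29, 1952 (1250 left).
+365 (one year) → Aug 29, 1953 (885 left).
+365 (one year) → Aug 29, 1954 (520 left).
+365 (one year) → Aug 29, 1955 (155 left).
Aug has 31 days: +3 → Sep 1, 1955 (152 left).
Sep has 30 days: +30 → Oct 1, 1955 (122 left).
Oct has 31 days: +31 → Nov 1, 1955 (91 left).
Nov has 30 days: +30 → Dec 1, 1955 (61 left).
Dec has 31 days: +31 → Jan 1, 1956 (30 left).
+30 → Jan 31, 1956.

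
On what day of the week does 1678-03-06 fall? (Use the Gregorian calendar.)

Sunday

Doomsday rule: the anchor day for the 1600s is Tuesday. For year 78: 78÷12 = 6 r 6, and 6÷4 = 1, so 6+6+1 = 13.
Tuesday + 13 ≡ Monday — that's 1678's doomsday.
In March the doomsday date is Mar 14.
Mar 6 is 8 days before Mar 14; 8 mod 7 = 1, so Monday − 1 = Sunday.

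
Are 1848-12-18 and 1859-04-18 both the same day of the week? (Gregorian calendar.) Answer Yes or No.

From Dec 18, 1848 to Apr 18, 1859 is 3773 days.
3773 mod 7 = 0, so they are the same weekday.
(Dec 18, 1848 is a Monday; Apr 18, 1859 is a Monday.)

Yes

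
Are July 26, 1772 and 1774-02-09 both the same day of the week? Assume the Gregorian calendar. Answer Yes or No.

No

From Jul 26, 1772 to Feb 9, 1774 is 563 days.
563 mod 7 = 3, so they are different weekdays.
(Jul 26, 1772 is a Sunday; Feb 9, 1774 is a Wednesday.)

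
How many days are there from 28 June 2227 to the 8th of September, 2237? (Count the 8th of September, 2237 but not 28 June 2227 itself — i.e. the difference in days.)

3725

Jun 28, 2227 → Jun 28, 2228: 366 days (Feb 29, 2228 is in that span).
Jun 28, 2228 → Jun 28, 2229: 365 days.
Jun 28, 2229 → Jun 28, 2230: 365 days.
Jun 28, 2230 → Jun 28, 2231: 365 days.
Jun 28, 2231 → Jun 28, 2232: 366 days (Feb 29, 2232 is in that span).
Jun 28, 2232 → Jun 28, 2233: 365 days.
Jun 28, 2233 → Jun 28, 2234: 365 days.
Jun 28, 2234 → Jun 28, 2235: 365 days.
Jun 28, 2235 → Jun 28, 2236: 366 days (Feb 29, 2236 is in that span).
Jun 28, 2236 → Jun 28, 2237: 365 days.
Jun 28, 2237 → Jul 28, 2237: 30 days (June has 30).
Jul 28, 2237 → Aug 28, 2237: 31 days (July has 31).
Aug 28, 2237 → Sep 8, 2237: 11 days.
Total: 3725 days.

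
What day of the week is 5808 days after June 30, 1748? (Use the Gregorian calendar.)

Jun 30, 1748 is a Sunday.
5808 mod 7 = 5, so 5808 days after a Sunday is Sunday + 5 = Friday.

Friday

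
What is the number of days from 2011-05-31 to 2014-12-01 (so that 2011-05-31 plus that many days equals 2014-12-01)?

1280

May 31, 2011 → May 31, 2012: 366 days (Feb 29, 2012 is in that span).
May 31, 2012 → May 31, 2013: 365 days.
May 31, 2013 → May 31, 2014: 365 days.
May 31, 2014 → Jun 30, 2014: 30 days (May has 31).
Jun 30, 2014 → Jul 30, 2014: 30 days (June has 30).
Jul 30, 2014 → Aug 30, 2014: 31 days (July has 31).
Aug 30, 2014 → Sep 30, 2014: 31 days (August has 31).
Sep 30, 2014 → Oct 30, 2014: 30 days (September has 30).
Oct 30, 2014 → Nov 30, 2014: 31 days (October has 31).
Nov 30, 2014 → Dec 1, 2014: 1 days.
Total: 1280 days.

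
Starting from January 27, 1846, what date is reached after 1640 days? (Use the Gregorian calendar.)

+365 (one year) → Jan 27, 1847 (1275 left).
+365 (one year) → Jan 27, 1848 (910 left).
+366 (one year; includes Feb 29, 1848) → Jan 27, 1849 (544 left).
+365 (one year) → Jan 27, 1850 (179 left).
Jan has 31 days: +5 → Feb 1, 1850 (174 left).
Feb has 28 days: +28 → Mar 1, 1850 (146 left).
Mar has 31 days: +31 → Apr 1, 1850 (115 left).
Apr has 30 days: +30 → May 1, 1850 (85 left).
May has 31 days: +31 → Jun 1, 1850 (54 left).
Jun has 30 days: +30 → Jul 1, 1850 (24 left).
+24 → Jul 25, 1850.

July 25, 1850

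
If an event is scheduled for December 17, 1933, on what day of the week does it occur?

Sunday

Doomsday rule: the anchor day for the 1900s is Wednesday. For year 33: 33÷12 = 2 r 9, and 9÷4 = 2, so 2+9+2 = 13.
Wednesday + 13 ≡ Tuesday — that's 1933's doomsday.
In December the doomsday date is Dec 12.
Dec 17 is 5 days after Dec 12; 5 mod 7 = 5, so Tuesday + 5 = Sunday.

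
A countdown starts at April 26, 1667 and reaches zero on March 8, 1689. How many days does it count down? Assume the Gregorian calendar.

Apr 26, 1667 → Apr 26, 1668: 366 days (Feb 29, 1668 is in that span).
Apr 26, 1668 → Apr 26, 1669: 365 days.
Apr 26, 1669 → Apr 26, 1670: 365 days.
Apr 26, 1670 → Apr 26, 1671: 365 days.
Apr 26, 1671 → Apr 26, 1672: 366 days (Feb 29, 1672 is in that span).
Apr 26, 1672 → Apr 26, 1673: 365 days.
Apr 26, 1673 → Apr 26, 1674: 365 days.
Apr 26, 1674 → Apr 26, 1675: 365 days.
Apr 26, 1675 → Apr 26, 1676: 366 days (Feb 29, 1676 is in that span).
Apr 26, 1676 → Apr 26, 1677: 365 days.
Apr 26, 1677 → Apr 26, 1678: 365 days.
Apr 26, 1678 → Apr 26, 1679: 365 days.
Apr 26, 1679 → Apr 26, 1680: 366 days (Feb 29, 1680 is in that span).
Apr 26, 1680 → Apr 26, 1681: 365 days.
Apr 26, 1681 → Apr 26, 1682: 365 days.
Apr 26, 1682 → Apr 26, 1683: 365 days.
Apr 26, 1683 → Apr 26, 1684: 366 days (Feb 29, 1684 is in that span).
Apr 26, 1684 → Apr 26, 1685: 365 days.
Apr 26, 1685 → Apr 26, 1686: 365 days.
Apr 26, 1686 → Apr 26, 1687: 365 days.
Apr 26, 1687 → Apr 26, 1688: 366 days (Feb 29, 1688 is in that span).
Apr 26, 1688 → May 26, 1688: 30 days (April has 30).
May 26, 1688 → Jun 26, 1688: 31 days (May has 31).
Jun 26, 1688 → Jul 26, 1688: 30 days (June has 30).
Jul 26, 1688 → Aug 26, 1688: 31 days (July has 31).
Aug 26, 1688 → Sep 26, 1688: 31 days (August has 31).
Sep 26, 1688 → Oct 26, 1688: 30 days (September has 30).
Oct 26, 1688 → Nov 26, 1688: 31 days (October has 31).
Nov 26, 1688 → Dec 26, 1688: 30 days (November has 30).
Dec 26, 1688 → Jan 26, 1689: 31 days (December has 31).
Jan 26, 1689 → Feb 26, 1689: 31 days (January has 31).
Feb 26, 1689 → Mar 8, 1689: 10 days.
Total: 7987 days.

7987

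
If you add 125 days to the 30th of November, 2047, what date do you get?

April 3, 2048

Nov has 30 days: +1 → Dec 1, 2047 (124 left).
Dec has 31 days: +31 → Jan 1, 2048 (93 left).
Jan has 31 days: +31 → Feb 1, 2048 (62 left).
Feb has 29 days: +29 → Mar 1, 2048 (33 left).
Mar has 31 days: +31 → Apr 1, 2048 (2 left).
+2 → Apr 3, 2048.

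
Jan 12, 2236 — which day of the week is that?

Doomsday rule: the anchor day for the 2200s is Friday. For year 36: 36÷12 = 3 r 0, and 0÷4 = 0, so 3+0+0 = 3.
Friday + 3 ≡ Monday — that's 2236's doomsday.
In January the doomsday date is Jan 4 (2236 is a leap year (divisible by 4)).
Jan 12 is 8 days after Jan 4; 8 mod 7 = 1, so Monday + 1 = Tuesday.

Tuesday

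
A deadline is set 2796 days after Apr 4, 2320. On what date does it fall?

+365 (one year) → Apr 4, 2321 (2431 left).
+365 (one year) → Apr 4, 2322 (2066 left).
+365 (one year) → Apr 4, 2323 (1701 left).
+366 (one year; includes Feb 29, 2324) → Apr 4, 2324 (1335 left).
+365 (one year) → Apr 4, 2325 (970 left).
+365 (one year) → Apr 4, 2326 (605 left).
+365 (one year) → Apr 4, 2327 (240 left).
Apr has 30 days: +27 → May 1, 2327 (213 left).
May has 31 days: +31 → Jun 1, 2327 (182 left).
Jun has 30 days: +30 → Jul 1, 2327 (152 left).
Jul has 31 days: +31 → Aug 1, 2327 (121 left).
Aug has 31 days: +31 → Sep 1, 2327 (90 left).
Sep has 30 days: +30 → Oct 1, 2327 (60 left).
Oct has 31 days: +31 → Nov 1, 2327 (29 left).
+29 → Nov 30, 2327.

November 30, 2327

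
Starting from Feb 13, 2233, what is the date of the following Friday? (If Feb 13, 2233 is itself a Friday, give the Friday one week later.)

Feb 13, 2233 is a Wednesday.
From Wednesday to the next Friday is 2 days.
Feb 13, 2233 + 2 = Feb 15, 2233.

February 15, 2233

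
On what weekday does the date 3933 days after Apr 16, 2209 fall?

Saturday

First find the weekday of Apr 16, 2209. Doomsday rule: the anchor day for the 2200s is Friday. For year 09: 9÷12 = 0 r 9, and 9÷4 = 2, so 0+9+2 = 11.
Friday + 11 ≡ Tuesday — that's 2209's doomsday.
In April the doomsday date is Apr 4.
Apr 16 is 12 days after Apr 4; 12 mod 7 = 5, so Tuesday + 5 = Sunday.
3933 mod 7 = 6, so 3933 days after a Sunday is Sunday + 6 = Saturday.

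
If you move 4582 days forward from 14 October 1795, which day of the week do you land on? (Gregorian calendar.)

Sunday

First find the weekday of Oct 14, 1795. Doomsday rule: the anchor day for the 1700s is Sunday. For year 95: 95÷12 = 7 r 11, and 11÷4 = 2, so 7+11+2 = 20.
Sunday + 20 ≡ Saturday — that's 1795's doomsday.
In October the doomsday date is Oct 10.
Oct 14 is 4 days after Oct 10; 4 mod 7 = 4, so Saturday + 4 = Wednesday.
4582 mod 7 = 4, so 4582 days after a Wednesday is Wednesday + 4 = Sunday.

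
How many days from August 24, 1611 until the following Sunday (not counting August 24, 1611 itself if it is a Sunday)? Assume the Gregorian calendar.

4

Aug 24, 1611 is a Wednesday.
From Wednesday to the next Sunday is 4 days.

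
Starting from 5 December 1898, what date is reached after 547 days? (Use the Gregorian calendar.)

June 5, 1900

+365 (one year) → Dec 5, 1899 (182 left).
Dec has 31 days: +27 → Jan 1, 1900 (155 left).
Jan has 31 days: +31 → Feb 1, 1900 (124 left).
Feb has 28 days: +28 → Mar 1, 1900 (96 left).
Mar has 31 days: +31 → Apr 1, 1900 (65 left).
Apr has 30 days: +30 → May 1, 1900 (35 left).
May has 31 days: +31 → Jun 1, 1900 (4 left).
+4 → Jun 5, 1900.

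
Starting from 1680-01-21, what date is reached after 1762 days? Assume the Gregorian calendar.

November 17, 1684

+366 (one year; includes Feb 29, 1680) → Jan 21, 1681 (1396 left).
+365 (one year) → Jan 21, 1682 (1031 left).
+365 (one year) → Jan 21, 1683 (666 left).
+365 (one year) → Jan 21, 1684 (301 left).
Jan has 31 days: +11 → Feb 1, 1684 (290 left).
Feb has 29 days: +29 → Mar 1, 1684 (261 left).
Mar has 31 days: +31 → Apr 1, 1684 (230 left).
Apr has 30 days: +30 → May 1, 1684 (200 left).
May has 31 days: +31 → Jun 1, 1684 (169 left).
Jun has 30 days: +30 → Jul 1, 1684 (139 left).
Jul has 31 days: +31 → Aug 1, 1684 (108 left).
Aug has 31 days: +31 → Sep 1, 1684 (77 left).
Sep has 30 days: +30 → Oct 1, 1684 (47 left).
Oct has 31 days: +31 → Nov 1, 1684 (16 left).
+16 → Nov 17, 1684.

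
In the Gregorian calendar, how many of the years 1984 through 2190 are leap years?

51

Multiples of 4 in [1984,2190]: 52.
Of those, multiples of 100: 2 (not leap unless ÷400).
Multiples of 400: 1.
Leap years = 52 − 2 + 1 = 51.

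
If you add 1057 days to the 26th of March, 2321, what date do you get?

+365 (one year) → Mar 26, 2322 (692 left).
+365 (one year) → Mar 26, 2323 (327 left).
Mar has 31 days: +6 → Apr 1, 2323 (321 left).
Apr has 30 days: +30 → May 1, 2323 (291 left).
May has 31 days: +31 → Jun 1, 2323 (260 left).
Jun has 30 days: +30 → Jul 1, 2323 (230 left).
Jul has 31 days: +31 → Aug 1, 2323 (199 left).
Aug has 31 days: +31 → Sep 1, 2323 (168 left).
Sep has 30 days: +30 → Oct 1, 2323 (138 left).
Oct has 31 days: +31 → Nov 1, 2323 (107 left).
Nov has 30 days: +30 → Dec 1, 2323 (77 left).
Dec has 31 days: +31 → Jan 1, 2324 (46 left).
Jan has 31 days: +31 → Feb 1, 2324 (15 left).
+15 → Feb 16, 2324.

February 16, 2324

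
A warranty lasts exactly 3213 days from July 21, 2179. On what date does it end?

May 7, 2188

+366 (one year; includes Feb 29, 2180) → Jul 21, 2180 (2847 left).
+365 (one year) → Jul 21, 2181 (2482 left).
+365 (one year) → Jul 21, 2182 (2117 left).
+365 (one year) → Jul 21, 2183 (1752 left).
+366 (one year; includes Feb 29, 2184) → Jul 21, 2184 (1386 left).
+365 (one year) → Jul 21, 2185 (1021 left).
+365 (one year) → Jul 21, 2186 (656 left).
+365 (one year) → Jul 21, 2187 (291 left).
Jul has 31 days: +11 → Aug 1, 2187 (280 left).
Aug has 31 days: +31 → Sep 1, 2187 (249 left).
Sep has 30 days: +30 → Oct 1, 2187 (219 left).
Oct has 31 days: +31 → Nov 1, 2187 (188 left).
Nov has 30 days: +30 → Dec 1, 2187 (158 left).
Dec has 31 days: +31 → Jan 1, 2188 (127 left).
Jan has 31 days: +31 → Feb 1, 2188 (96 left).
Feb has 29 days: +29 → Mar 1, 2188 (67 left).
Mar has 31 days: +31 → Apr 1, 2188 (36 left).
Apr has 30 days: +30 → May 1, 2188 (6 left).
+6 → May 7, 2188.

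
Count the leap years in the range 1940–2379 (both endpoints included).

Multiples of 4 in [1940,2379]: 110.
Of those, multiples of 100: 4 (not leap unless ÷400).
Multiples of 400: 1.
Leap years = 110 − 4 + 1 = 107.

107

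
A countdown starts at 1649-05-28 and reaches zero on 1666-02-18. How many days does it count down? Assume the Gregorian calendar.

6110

May 28, 1649 → May 28, 1650: 365 days.
May 28, 1650 → May 28, 1651: 365 days.
May 28, 1651 → May 28, 1652: 366 days (Feb 29, 1652 is in that span).
May 28, 1652 → May 28, 1653: 365 days.
May 28, 1653 → May 28, 1654: 365 days.
May 28, 1654 → May 28, 1655: 365 days.
May 28, 1655 → May 28, 1656: 366 days (Feb 29, 1656 is in that span).
May 28, 1656 → May 28, 1657: 365 days.
May 28, 1657 → May 28, 1658: 365 days.
May 28, 1658 → May 28, 1659: 365 days.
May 28, 1659 → May 28, 1660: 366 days (Feb 29, 1660 is in that span).
May 28, 1660 → May 28, 1661: 365 days.
May 28, 1661 → May 28, 1662: 365 days.
May 28, 1662 → May 28, 1663: 365 days.
May 28, 1663 → May 28, 1664: 366 days (Feb 29, 1664 is in that span).
May 28, 1664 → May 28, 1665: 365 days.
May 28, 1665 → Jun 28, 1665: 31 days (May has 31).
Jun 28, 1665 → Jul 28, 1665: 30 days (June has 30).
Jul 28, 1665 → Aug 28, 1665: 31 days (July has 31).
Aug 28, 1665 → Sep 28, 1665: 31 days (August has 31).
Sep 28, 1665 → Oct 28, 1665: 30 days (September has 30).
Oct 28, 1665 → Nov 28, 1665: 31 days (October has 31).
Nov 28, 1665 → Dec 28, 1665: 30 days (November has 30).
Dec 28, 1665 → Jan 28, 1666: 31 days (December has 31).
Jan 28, 1666 → Feb 18, 1666: 21 days.
Total: 6110 days.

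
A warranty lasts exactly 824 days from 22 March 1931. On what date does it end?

+366 (one year; includes Feb 29, 1932) → Mar 22, 1932 (458 left).
+365 (one year) → Mar 22, 1933 (93 left).
Mar has 31 days: +10 → Apr 1, 1933 (83 left).
Apr has 30 days: +30 → May 1, 1933 (53 left).
May has 31 days: +31 → Jun 1, 1933 (22 left).
+22 → Jun 23, 1933.

June 23, 1933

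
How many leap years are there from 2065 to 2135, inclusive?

Multiples of 4 in [2065,2135]: 17.
Of those, multiples of 100: 1 (not leap unless ÷400).
Multiples of 400: 0.
Leap years = 17 − 1 + 0 = 16.

16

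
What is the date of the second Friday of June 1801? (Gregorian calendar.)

June 1, 1801 is a Monday.
The first Friday is therefore June 5 (4 days later).
The second Friday is 5 + 1×7 = June 12.

June 12, 1801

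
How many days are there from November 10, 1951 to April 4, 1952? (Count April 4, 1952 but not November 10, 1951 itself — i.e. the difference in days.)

Nov 10, 1951 → Dec 10, 1951: 30 days (November has 30).
Dec 10, 1951 → Jan 10, 1952: 31 days (December has 31).
Jan 10, 1952 → Feb 10, 1952: 31 days (January has 31).
Feb 10, 1952 → Mar 10, 1952: 29 days (February has 29).
Mar 10, 1952 → Apr 4, 1952: 25 days.
Total: 146 days.

146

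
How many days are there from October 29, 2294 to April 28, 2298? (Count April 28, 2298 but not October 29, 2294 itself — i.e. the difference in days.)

Oct 29, 2294 → Oct 29, 2295: 365 days.
Oct 29, 2295 → Oct 29, 2296: 366 days (Feb 29, 2296 is in that span).
Oct 29, 2296 → Oct 29, 2297: 365 days.
Oct 29, 2297 → Nov 29, 2297: 31 days (October has 31).
Nov 29, 2297 → Dec 29, 2297: 30 days (November has 30).
Dec 29, 2297 → Jan 29, 2298: 31 days (December has 31).
Jan 29, 2298 → Feb 28, 2298: 30 days (January has 31).
Feb 28, 2298 → Mar 28, 2298: 28 days (February has 28).
Mar 28, 2298 → Apr 28, 2298: 31 days.
Total: 1277 days.

1277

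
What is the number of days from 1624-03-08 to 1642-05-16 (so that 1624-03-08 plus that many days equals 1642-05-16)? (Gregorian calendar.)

Mar 8, 1624 → Mar 8, 1625: 365 days.
Mar 8, 1625 → Mar 8, 1626: 365 days.
Mar 8, 1626 → Mar 8, 1627: 365 days.
Mar 8, 1627 → Mar 8, 1628: 366 days (Feb 29, 1628 is in that span).
Mar 8, 1628 → Mar 8, 1629: 365 days.
Mar 8, 1629 → Mar 8, 1630: 365 days.
Mar 8, 1630 → Mar 8, 1631: 365 days.
Mar 8, 1631 → Mar 8, 1632: 366 days (Feb 29, 1632 is in that span).
Mar 8, 1632 → Mar 8, 1633: 365 days.
Mar 8, 1633 → Mar 8, 1634: 365 days.
Mar 8, 1634 → Mar 8, 1635: 365 days.
Mar 8, 1635 → Mar 8, 1636: 366 days (Feb 29, 1636 is in that span).
Mar 8, 1636 → Mar 8, 1637: 365 days.
Mar 8, 1637 → Mar 8, 1638: 365 days.
Mar 8, 1638 → Mar 8, 1639: 365 days.
Mar 8, 1639 → Mar 8, 1640: 366 days (Feb 29, 1640 is in that span).
Mar 8, 1640 → Mar 8, 1641: 365 days.
Mar 8, 1641 → Mar 8, 1642: 365 days.
Mar 8, 1642 → Apr 8, 1642: 31 days (March has 31).
Apr 8, 1642 → May 8, 1642: 30 days (April has 30).
May 8, 1642 → May 16, 1642: 8 days.
Total: 6643 days.

6643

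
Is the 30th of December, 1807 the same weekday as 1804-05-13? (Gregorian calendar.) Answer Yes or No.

No

From May 13, 1804 to Dec 30, 1807 is 1326 days.
1326 mod 7 = 3, so they are different weekdays.
(May 13, 1804 is a Sunday; Dec 30, 1807 is a Wednesday.)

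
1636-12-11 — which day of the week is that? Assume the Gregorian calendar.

Doomsday rule: the anchor day for the 1600s is Tuesday. For year 36: 36÷12 = 3 r 0, and 0÷4 = 0, so 3+0+0 = 3.
Tuesday + 3 ≡ Friday — that's 1636's doomsday.
In December the doomsday date is Dec 12.
Dec 11 is 1 day before Dec 12; 1 mod 7 = 1, so Friday − 1 = Thursday.

Thursday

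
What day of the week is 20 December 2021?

Doomsday rule: the anchor day for the 2000s is Tuesday. For year 21: 21÷12 = 1 r 9, and 9÷4 = 2, so 1+9+2 = 12.
Tuesday + 12 ≡ Sunday — that's 2021's doomsday.
In December the doomsday date is Dec 12.
Dec 20 is 8 days after Dec 12; 8 mod 7 = 1, so Sunday + 1 = Monday.

Monday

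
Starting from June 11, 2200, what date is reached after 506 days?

+365 (one year) → Jun 11, 2201 (141 left).
Jun has 30 days: +20 → Jul 1, 2201 (121 left).
Jul has 31 days: +31 → Aug 1, 2201 (90 left).
Aug has 31 days: +31 → Sep 1, 2201 (59 left).
Sep has 30 days: +30 → Oct 1, 2201 (29 left).
+29 → Oct 30, 2201.

October 30, 2201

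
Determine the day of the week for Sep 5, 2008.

Doomsday rule: the anchor day for the 2000s is Tuesday. For year 08: 8÷12 = 0 r 8, and 8÷4 = 2, so 0+8+2 = 10.
Tuesday + 10 ≡ Friday — that's 2008's doomsday.
In September the doomsday date is Sep 5.
Sep 5 is the doomsday itself: Friday.

Friday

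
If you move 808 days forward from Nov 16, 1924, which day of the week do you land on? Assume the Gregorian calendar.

Wednesday

First find the weekday of Nov 16, 1924. Doomsday rule: the anchor day for the 1900s is Wednesday. For year 24: 24÷12 = 2 r 0, and 0÷4 = 0, so 2+0+0 = 2.
Wednesday + 2 ≡ Friday — that's 1924's doomsday.
In November the doomsday date is Nov 7.
Nov 16 is 9 days after Nov 7; 9 mod 7 = 2, so Friday + 2 = Sunday.
808 mod 7 = 3, so 808 days after a Sunday is Sunday + 3 = Wednesday.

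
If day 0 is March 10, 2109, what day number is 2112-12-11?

Mar 10, 2109 → Mar 10, 2110: 365 days.
Mar 10, 2110 → Mar 10, 2111: 365 days.
Mar 10, 2111 → Mar 10, 2112: 366 days (Feb 29, 2112 is in that span).
Mar 10, 2112 → Apr 10, 2112: 31 days (March has 31).
Apr 10, 2112 → May 10, 2112: 30 days (April has 30).
May 10, 2112 → Jun 10, 2112: 31 days (May has 31).
Jun 10, 2112 → Jul 10, 2112: 30 days (June has 30).
Jul 10, 2112 → Aug 10, 2112: 31 days (July has 31).
Aug 10, 2112 → Sep 10, 2112: 31 days (August has 31).
Sep 10, 2112 → Oct 10, 2112: 30 days (September has 30).
Oct 10, 2112 → Nov 10, 2112: 31 days (October has 31).
Nov 10, 2112 → Dec 10, 2112: 30 days (November has 30).
Dec 10, 2112 → Dec 11, 2112: 1 days.
Total: 1372 days.

1372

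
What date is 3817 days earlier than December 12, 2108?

−366 (one year; includes Feb 29, 2108) → Dec 12, 2107 (3451 left).
−365 (one year) → Dec 12, 2106 (3086 left).
−365 (one year) → Dec 12, 2105 (2721 left).
−365 (one year) → Dec 12, 2104 (2356 left).
−366 (one year; includes Feb 29, 2104) → Dec 12, 2103 (1990 left).
−365 (one year) → Dec 12, 2102 (1625 left).
−365 (one year) → Dec 12, 2101 (1260 left).
−365 (one year) → Dec 12, 2100 (895 left).
−365 (one year) → Dec 12, 2099 (530 left).
−365 (one year) → Dec 12, 2098 (165 left).
−12 → Nov 30, 2098 (end of Nov, 30 days; 153 left).
−30 → Oct 31, 2098 (end of Oct, 31 days; 123 left).
−31 → Sep 30, 2098 (end of Sep, 30 days; 92 left).
−30 → Aug 31, 2098 (end of Aug, 31 days; 62 left).
−31 → Jul 31, 2098 (end of Jul, 31 days; 31 left).
−31 → Jun 30, 2098 (end of Jun, 30 days; 0 left).

June 30, 2098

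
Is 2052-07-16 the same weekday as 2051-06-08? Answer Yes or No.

No

From Jun 8, 2051 to Jul 16, 2052 is 404 days.
404 mod 7 = 5, so they are different weekdays.
(Jun 8, 2051 is a Thursday; Jul 16, 2052 is a Tuesday.)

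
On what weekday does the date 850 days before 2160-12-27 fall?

Wednesday

Dec 27, 2160 is a Saturday.
850 mod 7 = 3, so 850 days before a Saturday is Saturday − 3 = Wednesday.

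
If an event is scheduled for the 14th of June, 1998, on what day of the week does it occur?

Doomsday rule: the anchor day for the 1900s is Wednesday. For year 98: 98÷12 = 8 r 2, and 2÷4 = 0, so 8+2+0 = 10.
Wednesday + 10 ≡ Saturday — that's 1998's doomsday.
In June the doomsday date is Jun 6.
Jun 14 is 8 days after Jun 6; 8 mod 7 = 1, so Saturday + 1 = Sunday.

Sunday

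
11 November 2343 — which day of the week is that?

Thursday

Doomsday rule: the anchor day for the 2300s is Wednesday. For year 43: 43÷12 = 3 r 7, and 7÷4 = 1, so 3+7+1 = 11.
Wednesday + 11 ≡ Sunday — that's 2343's doomsday.
In November the doomsday date is Nov 7.
Nov 11 is 4 days after Nov 7; 4 mod 7 = 4, so Sunday + 4 = Thursday.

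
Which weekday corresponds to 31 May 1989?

Doomsday rule: the anchor day for the 1900s is Wednesday. For year 89: 89÷12 = 7 r 5, and 5÷4 = 1, so 7+5+1 = 13.
Wednesday + 13 ≡ Tuesday — that's 1989's doomsday.
In May the doomsday date is May 9.
May 31 is 22 days after May 9; 22 mod 7 = 1, so Tuesday + 1 = Wednesday.

Wednesday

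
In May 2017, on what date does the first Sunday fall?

May 1, 2017 is a Monday.
The first Sunday is therefore May 7 (6 days later).

May 7, 2017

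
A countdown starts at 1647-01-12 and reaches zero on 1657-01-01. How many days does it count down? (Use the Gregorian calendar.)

Jan 12, 1647 → Jan 12, 1648: 365 days.
Jan 12, 1648 → Jan 12, 1649: 366 days (Feb 29, 1648 is in that span).
Jan 12, 1649 → Jan 12, 1650: 365 days.
Jan 12, 1650 → Jan 12, 1651: 365 days.
Jan 12, 1651 → Jan 12, 1652: 365 days.
Jan 12, 1652 → Jan 12, 1653: 366 days (Feb 29, 1652 is in that span).
Jan 12, 1653 → Jan 12, 1654: 365 days.
Jan 12, 1654 → Jan 12, 1655: 365 days.
Jan 12, 1655 → Jan 12, 1656: 365 days.
Jan 12, 1656 → Feb 12, 1656: 31 days (January has 31).
Feb 12, 1656 → Mar 12, 1656: 29 days (February has 29).
Mar 12, 1656 → Apr 12, 1656: 31 days (March has 31).
Apr 12, 1656 → May 12, 1656: 30 days (April has 30).
May 12, 1656 → Jun 12, 1656: 31 days (May has 31).
Jun 12, 1656 → Jul 12, 1656: 30 days (June has 30).
Jul 12, 1656 → Aug 12, 1656: 31 days (July has 31).
Aug 12, 1656 → Sep 12, 1656: 31 days (August has 31).
Sep 12, 1656 → Oct 12, 1656: 30 days (September has 30).
Oct 12, 1656 → Nov 12, 1656: 31 days (October has 31).
Nov 12, 1656 → Dec 12, 1656: 30 days (November has 30).
Dec 12, 1656 → Jan 1, 1657: 20 days.
Total: 3642 days.

3642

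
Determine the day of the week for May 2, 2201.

Saturday

Doomsday rule: the anchor day for the 2200s is Friday. For year 01: 1÷12 = 0 r 1, and 1÷4 = 0, so 0+1+0 = 1.
Friday + 1 ≡ Saturday — that's 2201's doomsday.
In May the doomsday date is May 9.
May 2 is 7 days before May 9; 7 mod 7 = 0, so Saturday − 0 = Saturday.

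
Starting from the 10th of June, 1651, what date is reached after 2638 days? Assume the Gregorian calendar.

August 30, 1658

+366 (one year; includes Feb 29, 1652) → Jun 10, 1652 (2272 left).
+365 (one year) → Jun 10, 1653 (1907 left).
+365 (one year) → Jun 10, 1654 (1542 left).
+365 (one year) → Jun 10, 1655 (1177 left).
+366 (one year; includes Feb 29, 1656) → Jun 10, 1656 (811 left).
+365 (one year) → Jun 10, 1657 (446 left).
+365 (one year) → Jun 10, 1658 (81 left).
Jun has 30 days: +21 → Jul 1, 1658 (60 left).
Jul has 31 days: +31 → Aug 1, 1658 (29 left).
+29 → Aug 30, 1658.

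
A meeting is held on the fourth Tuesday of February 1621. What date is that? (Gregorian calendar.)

February 1, 1621 is a Monday.
The first Tuesday is therefore February 2 (1 days later).
The fourth Tuesday is 2 + 3×7 = February 23.

February 23, 1621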